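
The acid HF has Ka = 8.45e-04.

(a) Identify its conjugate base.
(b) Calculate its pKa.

(a) The conjugate base is formed by removing one H⁺ from HF, giving F⁻. (b) pKa = -log(Ka) = -log(8.45e-04) = 3.07.

Conjugate base: F⁻; pK_a = 3.07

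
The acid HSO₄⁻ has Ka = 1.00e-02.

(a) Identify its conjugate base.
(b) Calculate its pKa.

(a) The conjugate base is formed by removing one H⁺ from HSO₄⁻, giving SO₄²⁻. (b) pKa = -log(Ka) = -log(1.00e-02) = 2.00.

Conjugate base: SO₄²⁻; pK_a = 2.00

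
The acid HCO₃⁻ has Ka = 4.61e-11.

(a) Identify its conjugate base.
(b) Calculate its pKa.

(a) The conjugate base is formed by removing one H⁺ from HCO₃⁻, giving CO₃²⁻. (b) pKa = -log(Ka) = -log(4.61e-11) = 10.34.

Conjugate base: CO₃²⁻; pK_a = 10.34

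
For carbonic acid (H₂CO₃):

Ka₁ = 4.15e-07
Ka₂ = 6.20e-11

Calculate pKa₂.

pKa₂ = -log(Ka₂) = -log(6.20e-11) = 10.21.

pK_{a2} = 10.21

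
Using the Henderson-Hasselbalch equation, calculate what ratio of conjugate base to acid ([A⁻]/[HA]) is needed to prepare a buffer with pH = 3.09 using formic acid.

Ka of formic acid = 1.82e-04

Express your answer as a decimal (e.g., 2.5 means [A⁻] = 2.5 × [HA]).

pKa = -log(1.82e-04) = 3.7399. pH = pKa + log([A⁻]/[HA]), so log([A⁻]/[HA]) = pH − pKa = 3.09 − 3.7399 = -0.6499. [A⁻]/[HA] = 10^(-0.6499) = 0.224

[A⁻]/[HA] = 0.224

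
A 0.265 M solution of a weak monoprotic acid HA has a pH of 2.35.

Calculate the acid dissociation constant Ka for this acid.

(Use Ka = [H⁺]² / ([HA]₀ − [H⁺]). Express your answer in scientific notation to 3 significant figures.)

[H⁺] = 10^(−pH) = 10^(−2.35) = 4.467e-03 M. For HA ⇌ H⁺ + A⁻, Ka = [H⁺][A⁻]/[HA] = [H⁺]² / ([HA]₀ − [H⁺]) = (4.467e-03)² / (0.265 − 4.467e-03) = 7.66e-05.

K_a = 7.66e-05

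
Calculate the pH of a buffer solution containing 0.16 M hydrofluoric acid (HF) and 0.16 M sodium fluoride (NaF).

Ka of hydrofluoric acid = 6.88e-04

pKa = -log(6.88e-04) = 3.16. pH = pKa + log([A⁻]/[HA]) = 3.16 + log(0.16/0.16)

pH = 3.16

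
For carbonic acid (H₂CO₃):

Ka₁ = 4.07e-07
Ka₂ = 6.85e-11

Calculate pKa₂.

pKa₂ = -log(Ka₂) = -log(6.85e-11) = 10.16.

pK_{a2} = 10.16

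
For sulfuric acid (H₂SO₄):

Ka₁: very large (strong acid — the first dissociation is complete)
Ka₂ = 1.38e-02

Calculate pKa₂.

pKa₂ = -log(Ka₂) = -log(1.38e-02) = 1.86.

pK_{a2} = 1.86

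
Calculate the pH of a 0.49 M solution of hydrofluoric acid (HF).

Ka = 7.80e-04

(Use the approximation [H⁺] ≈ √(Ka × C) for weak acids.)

[H⁺] = √(Ka × C) = √(7.80e-04 × 0.49) = 1.9550e-02. pH = -log(1.9550e-02)

pH = 1.71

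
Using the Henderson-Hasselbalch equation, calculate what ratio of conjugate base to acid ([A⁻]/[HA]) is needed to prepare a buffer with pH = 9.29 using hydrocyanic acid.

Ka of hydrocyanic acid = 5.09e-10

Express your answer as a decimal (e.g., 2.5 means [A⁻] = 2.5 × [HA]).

pKa = -log(5.09e-10) = 9.2933. pH = pKa + log([A⁻]/[HA]), so log([A⁻]/[HA]) = pH − pKa = 9.29 − 9.2933 = -0.0033. [A⁻]/[HA] = 10^(-0.0033) = 0.992

[A⁻]/[HA] = 0.992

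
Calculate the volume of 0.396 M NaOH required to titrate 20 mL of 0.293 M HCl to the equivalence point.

At equivalence: moles acid = moles base. moles HCl = 0.293 × 20/1000 = 0.00586 mol. V_base = moles / 0.396 × 1000 = 14.8 mL.

V_{base} = 14.8 mL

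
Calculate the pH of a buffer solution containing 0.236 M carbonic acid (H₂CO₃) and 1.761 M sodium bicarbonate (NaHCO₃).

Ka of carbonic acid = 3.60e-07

pKa = -log(3.60e-07) = 6.44. pH = pKa + log([A⁻]/[HA]) = 6.44 + log(1.761/0.236)

pH = 7.32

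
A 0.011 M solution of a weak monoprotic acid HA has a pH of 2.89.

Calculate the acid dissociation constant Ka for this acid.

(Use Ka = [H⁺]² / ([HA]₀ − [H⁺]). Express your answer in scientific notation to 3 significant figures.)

[H⁺] = 10^(−pH) = 10^(−2.89) = 1.288e-03 M. For HA ⇌ H⁺ + A⁻, Ka = [H⁺][A⁻]/[HA] = [H⁺]² / ([HA]₀ − [H⁺]) = (1.288e-03)² / (0.011 − 1.288e-03) = 1.71e-04.

K_a = 1.71e-04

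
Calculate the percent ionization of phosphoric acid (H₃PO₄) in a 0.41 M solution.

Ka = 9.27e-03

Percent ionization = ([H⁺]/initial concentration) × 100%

Using Ka equilibrium: x² + Ka×x - Ka×C = 0. Solving: [H⁺] = 5.7189e-02. Percent = (5.7189e-02/0.41) × 100

Percent ionization = 13.9%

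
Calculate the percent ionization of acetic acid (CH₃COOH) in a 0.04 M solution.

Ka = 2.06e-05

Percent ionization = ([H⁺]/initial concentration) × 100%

Using Ka equilibrium: x² + Ka×x - Ka×C = 0. Solving: [H⁺] = 8.9750e-04. Percent = (8.9750e-04/0.04) × 100

Percent ionization = 2.24%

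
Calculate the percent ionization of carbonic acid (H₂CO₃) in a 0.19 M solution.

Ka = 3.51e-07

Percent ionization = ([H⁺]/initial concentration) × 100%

Using Ka equilibrium: x² + Ka×x - Ka×C = 0. Solving: [H⁺] = 2.5807e-04. Percent = (2.5807e-04/0.19) × 100

Percent ionization = 0.136%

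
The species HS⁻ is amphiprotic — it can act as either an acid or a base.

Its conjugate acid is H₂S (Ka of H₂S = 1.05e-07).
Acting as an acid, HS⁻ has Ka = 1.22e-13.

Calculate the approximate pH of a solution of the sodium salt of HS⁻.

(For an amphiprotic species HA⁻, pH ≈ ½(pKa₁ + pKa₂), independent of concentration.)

pKa₁ = -log(1.05e-07) = 6.98; pKa₂ = -log(1.22e-13) = 12.91. For an amphiprotic species, pH ≈ ½(pKa₁ + pKa₂) = ½(6.98 + 12.91) = 9.95.

pH = 9.95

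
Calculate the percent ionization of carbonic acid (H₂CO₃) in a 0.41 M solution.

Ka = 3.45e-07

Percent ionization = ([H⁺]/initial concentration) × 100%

Using Ka equilibrium: x² + Ka×x - Ka×C = 0. Solving: [H⁺] = 3.7593e-04. Percent = (3.7593e-04/0.41) × 100

Percent ionization = 0.0917%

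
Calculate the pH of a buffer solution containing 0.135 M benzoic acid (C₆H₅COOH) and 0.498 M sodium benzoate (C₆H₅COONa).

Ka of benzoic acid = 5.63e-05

pKa = -log(5.63e-05) = 4.25. pH = pKa + log([A⁻]/[HA]) = 4.25 + log(0.498/0.135)

pH = 4.82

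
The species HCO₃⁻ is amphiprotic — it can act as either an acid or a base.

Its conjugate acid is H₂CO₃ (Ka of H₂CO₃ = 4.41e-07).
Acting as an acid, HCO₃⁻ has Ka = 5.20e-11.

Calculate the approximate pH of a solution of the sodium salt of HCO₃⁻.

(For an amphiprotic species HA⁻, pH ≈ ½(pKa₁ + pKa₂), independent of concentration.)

pKa₁ = -log(4.41e-07) = 6.36; pKa₂ = -log(5.20e-11) = 10.28. For an amphiprotic species, pH ≈ ½(pKa₁ + pKa₂) = ½(6.36 + 10.28) = 8.32.

pH = 8.32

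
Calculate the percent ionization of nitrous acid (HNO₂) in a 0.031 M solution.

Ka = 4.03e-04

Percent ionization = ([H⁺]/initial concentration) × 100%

Using Ka equilibrium: x² + Ka×x - Ka×C = 0. Solving: [H⁺] = 3.3388e-03. Percent = (3.3388e-03/0.031) × 100

Percent ionization = 10.8%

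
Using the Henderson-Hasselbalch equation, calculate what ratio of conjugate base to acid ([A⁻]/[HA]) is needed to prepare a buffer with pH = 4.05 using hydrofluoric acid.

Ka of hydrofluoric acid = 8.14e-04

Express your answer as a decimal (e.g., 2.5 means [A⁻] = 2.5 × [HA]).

pKa = -log(8.14e-04) = 3.0894. pH = pKa + log([A⁻]/[HA]), so log([A⁻]/[HA]) = pH − pKa = 4.05 − 3.0894 = 0.9606. [A⁻]/[HA] = 10^(0.9606) = 9.13

[A⁻]/[HA] = 9.13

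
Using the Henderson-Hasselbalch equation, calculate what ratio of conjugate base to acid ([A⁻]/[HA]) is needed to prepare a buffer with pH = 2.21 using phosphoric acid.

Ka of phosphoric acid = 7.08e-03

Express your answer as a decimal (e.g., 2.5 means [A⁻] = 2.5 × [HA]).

pKa = -log(7.08e-03) = 2.1500. pH = pKa + log([A⁻]/[HA]), so log([A⁻]/[HA]) = pH − pKa = 2.21 − 2.1500 = 0.0600. [A⁻]/[HA] = 10^(0.0600) = 1.15

[A⁻]/[HA] = 1.15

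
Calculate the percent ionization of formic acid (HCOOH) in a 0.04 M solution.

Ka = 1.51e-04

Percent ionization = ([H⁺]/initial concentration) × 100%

Using Ka equilibrium: x² + Ka×x - Ka×C = 0. Solving: [H⁺] = 2.3833e-03. Percent = (2.3833e-03/0.04) × 100

Percent ionization = 5.96%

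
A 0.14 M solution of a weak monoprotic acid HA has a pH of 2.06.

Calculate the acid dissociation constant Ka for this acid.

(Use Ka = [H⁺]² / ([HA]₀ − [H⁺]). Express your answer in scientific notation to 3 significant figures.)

[H⁺] = 10^(−pH) = 10^(−2.06) = 8.710e-03 M. For HA ⇌ H⁺ + A⁻, Ka = [H⁺][A⁻]/[HA] = [H⁺]² / ([HA]₀ − [H⁺]) = (8.710e-03)² / (0.14 − 8.710e-03) = 5.78e-04.

K_a = 5.78e-04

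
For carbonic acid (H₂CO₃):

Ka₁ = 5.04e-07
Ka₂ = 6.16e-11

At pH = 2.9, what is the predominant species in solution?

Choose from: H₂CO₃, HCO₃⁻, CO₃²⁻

pKa₁ = 6.30, pKa₂ = 10.21. For a polyprotic acid the predominant species crosses at each pKa: below pKa_n the protonated form dominates, above it the deprotonated form does. At pH = 2.9, the predominant species is H₂CO₃.

H₂CO₃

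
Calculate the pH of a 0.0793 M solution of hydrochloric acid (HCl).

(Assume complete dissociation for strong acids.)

[H⁺] = 0.0793 M for strong acid. pH = -log[H⁺] = -log(0.0793)

pH = 1.10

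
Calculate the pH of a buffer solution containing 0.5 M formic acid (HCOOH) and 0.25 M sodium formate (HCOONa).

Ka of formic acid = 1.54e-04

pKa = -log(1.54e-04) = 3.81. pH = pKa + log([A⁻]/[HA]) = 3.81 + log(0.25/0.5)

pH = 3.51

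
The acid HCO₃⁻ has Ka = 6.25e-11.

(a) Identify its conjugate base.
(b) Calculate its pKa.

(a) The conjugate base is formed by removing one H⁺ from HCO₃⁻, giving CO₃²⁻. (b) pKa = -log(Ka) = -log(6.25e-11) = 10.20.

Conjugate base: CO₃²⁻; pK_a = 10.20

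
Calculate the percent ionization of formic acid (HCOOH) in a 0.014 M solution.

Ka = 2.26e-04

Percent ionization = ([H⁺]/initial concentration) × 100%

Using Ka equilibrium: x² + Ka×x - Ka×C = 0. Solving: [H⁺] = 1.6693e-03. Percent = (1.6693e-03/0.014) × 100

Percent ionization = 11.9%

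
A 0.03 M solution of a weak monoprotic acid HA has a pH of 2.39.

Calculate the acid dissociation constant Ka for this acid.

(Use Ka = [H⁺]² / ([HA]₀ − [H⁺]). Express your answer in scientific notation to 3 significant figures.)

[H⁺] = 10^(−pH) = 10^(−2.39) = 4.074e-03 M. For HA ⇌ H⁺ + A⁻, Ka = [H⁺][A⁻]/[HA] = [H⁺]² / ([HA]₀ − [H⁺]) = (4.074e-03)² / (0.03 − 4.074e-03) = 6.40e-04.

K_a = 6.40e-04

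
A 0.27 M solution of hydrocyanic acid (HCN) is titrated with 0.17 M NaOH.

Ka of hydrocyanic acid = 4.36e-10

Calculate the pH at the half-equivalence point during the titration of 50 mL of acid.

At half-equivalence [HA] = [A⁻], so Henderson-Hasselbalch gives pH = pKa = -log(4.36e-10) = 9.36.

pH = pKa = 9.36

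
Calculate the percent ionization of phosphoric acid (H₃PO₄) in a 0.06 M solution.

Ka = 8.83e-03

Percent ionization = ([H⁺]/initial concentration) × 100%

Using Ka equilibrium: x² + Ka×x - Ka×C = 0. Solving: [H⁺] = 1.9022e-02. Percent = (1.9022e-02/0.06) × 100

Percent ionization = 31.7%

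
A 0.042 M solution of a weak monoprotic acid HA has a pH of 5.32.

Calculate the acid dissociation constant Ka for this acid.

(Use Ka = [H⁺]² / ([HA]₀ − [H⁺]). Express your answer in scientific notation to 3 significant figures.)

[H⁺] = 10^(−pH) = 10^(−5.32) = 4.786e-06 M. For HA ⇌ H⁺ + A⁻, Ka = [H⁺][A⁻]/[HA] = [H⁺]² / ([HA]₀ − [H⁺]) = (4.786e-06)² / (0.042 − 4.786e-06) = 5.46e-10.

K_a = 5.46e-10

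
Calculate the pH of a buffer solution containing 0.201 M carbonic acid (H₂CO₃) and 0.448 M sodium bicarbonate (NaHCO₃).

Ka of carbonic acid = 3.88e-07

pKa = -log(3.88e-07) = 6.41. pH = pKa + log([A⁻]/[HA]) = 6.41 + log(0.448/0.201)

pH = 6.76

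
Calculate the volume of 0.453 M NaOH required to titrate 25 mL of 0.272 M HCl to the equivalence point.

At equivalence: moles acid = moles base. moles HCl = 0.272 × 25/1000 = 0.0068 mol. V_base = moles / 0.453 × 1000 = 15.0 mL.

V_{base} = 15.0 mL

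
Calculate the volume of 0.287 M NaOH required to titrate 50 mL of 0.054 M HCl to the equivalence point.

At equivalence: moles acid = moles base. moles HCl = 0.054 × 50/1000 = 0.0027 mol. V_base = moles / 0.287 × 1000 = 9.4 mL.

V_{base} = 9.4 mL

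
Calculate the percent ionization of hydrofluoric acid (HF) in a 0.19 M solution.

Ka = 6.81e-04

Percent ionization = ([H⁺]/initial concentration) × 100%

Using Ka equilibrium: x² + Ka×x - Ka×C = 0. Solving: [H⁺] = 1.1040e-02. Percent = (1.1040e-02/0.19) × 100

Percent ionization = 5.81%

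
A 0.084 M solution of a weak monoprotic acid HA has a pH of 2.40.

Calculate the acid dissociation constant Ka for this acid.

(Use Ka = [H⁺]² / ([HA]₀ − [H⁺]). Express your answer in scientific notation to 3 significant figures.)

[H⁺] = 10^(−pH) = 10^(−2.40) = 3.981e-03 M. For HA ⇌ H⁺ + A⁻, Ka = [H⁺][A⁻]/[HA] = [H⁺]² / ([HA]₀ − [H⁺]) = (3.981e-03)² / (0.084 − 3.981e-03) = 1.98e-04.

K_a = 1.98e-04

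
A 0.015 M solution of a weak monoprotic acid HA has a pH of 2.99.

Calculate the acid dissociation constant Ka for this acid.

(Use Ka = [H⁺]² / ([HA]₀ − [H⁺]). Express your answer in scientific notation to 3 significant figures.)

[H⁺] = 10^(−pH) = 10^(−2.99) = 1.023e-03 M. For HA ⇌ H⁺ + A⁻, Ka = [H⁺][A⁻]/[HA] = [H⁺]² / ([HA]₀ − [H⁺]) = (1.023e-03)² / (0.015 − 1.023e-03) = 7.49e-05.

K_a = 7.49e-05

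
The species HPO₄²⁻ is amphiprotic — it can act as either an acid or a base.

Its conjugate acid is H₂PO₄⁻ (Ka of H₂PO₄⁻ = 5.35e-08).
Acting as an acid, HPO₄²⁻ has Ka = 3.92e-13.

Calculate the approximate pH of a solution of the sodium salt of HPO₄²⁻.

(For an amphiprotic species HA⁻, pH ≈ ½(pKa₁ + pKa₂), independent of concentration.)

pKa₁ = -log(5.35e-08) = 7.27; pKa₂ = -log(3.92e-13) = 12.41. For an amphiprotic species, pH ≈ ½(pKa₁ + pKa₂) = ½(7.27 + 12.41) = 9.84.

pH = 9.84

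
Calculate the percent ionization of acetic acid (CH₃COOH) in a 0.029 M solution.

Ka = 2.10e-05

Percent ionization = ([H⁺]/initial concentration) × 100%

Using Ka equilibrium: x² + Ka×x - Ka×C = 0. Solving: [H⁺] = 7.6996e-04. Percent = (7.6996e-04/0.029) × 100

Percent ionization = 2.66%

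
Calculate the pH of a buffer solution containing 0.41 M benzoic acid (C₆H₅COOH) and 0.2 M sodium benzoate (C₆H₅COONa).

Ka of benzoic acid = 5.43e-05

pKa = -log(5.43e-05) = 4.27. pH = pKa + log([A⁻]/[HA]) = 4.27 + log(0.2/0.41)

pH = 3.95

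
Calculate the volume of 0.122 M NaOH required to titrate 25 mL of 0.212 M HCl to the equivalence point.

At equivalence: moles acid = moles base. moles HCl = 0.212 × 25/1000 = 0.0053 mol. V_base = moles / 0.122 × 1000 = 43.4 mL.

V_{base} = 43.4 mL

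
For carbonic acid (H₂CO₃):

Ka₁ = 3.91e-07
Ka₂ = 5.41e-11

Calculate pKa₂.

pKa₂ = -log(Ka₂) = -log(5.41e-11) = 10.27.

pK_{a2} = 10.27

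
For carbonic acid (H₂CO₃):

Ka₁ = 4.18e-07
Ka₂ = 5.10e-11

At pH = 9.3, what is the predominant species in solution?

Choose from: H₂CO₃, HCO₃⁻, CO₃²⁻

pKa₁ = 6.38, pKa₂ = 10.29. For a polyprotic acid the predominant species crosses at each pKa: below pKa_n the protonated form dominates, above it the deprotonated form does. At pH = 9.3, the predominant species is HCO₃⁻.

HCO₃⁻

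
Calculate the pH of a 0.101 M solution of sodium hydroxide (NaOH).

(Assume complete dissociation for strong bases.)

[OH⁻] = 0.101 M for strong base. pOH = -log[OH⁻] = 1.00, pH = 14 - pOH

pH = 13.00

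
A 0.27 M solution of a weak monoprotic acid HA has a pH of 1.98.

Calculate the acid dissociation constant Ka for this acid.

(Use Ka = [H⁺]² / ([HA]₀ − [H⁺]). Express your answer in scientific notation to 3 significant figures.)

[H⁺] = 10^(−pH) = 10^(−1.98) = 1.047e-02 M. For HA ⇌ H⁺ + A⁻, Ka = [H⁺][A⁻]/[HA] = [H⁺]² / ([HA]₀ − [H⁺]) = (1.047e-02)² / (0.27 − 1.047e-02) = 4.22e-04.

K_a = 4.22e-04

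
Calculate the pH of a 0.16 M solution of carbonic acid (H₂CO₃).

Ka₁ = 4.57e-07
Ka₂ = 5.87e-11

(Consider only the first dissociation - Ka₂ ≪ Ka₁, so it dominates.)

First dissociation dominates. From Ka₁ = [H⁺][HA⁻]/[H₂A], x² + Ka₁·x − Ka₁·C = 0 with C = 0.16 M and Ka₁ = 4.57e-07. Solving: [H⁺] = (−Ka₁ + √(Ka₁² + 4·Ka₁·C)) / 2 = 2.7018e-04 M. pH = -log(2.7018e-04) = 3.57.

pH = 3.57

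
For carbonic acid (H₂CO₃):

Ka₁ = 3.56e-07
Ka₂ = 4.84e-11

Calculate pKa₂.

pKa₂ = -log(Ka₂) = -log(4.84e-11) = 10.32.

pK_{a2} = 10.32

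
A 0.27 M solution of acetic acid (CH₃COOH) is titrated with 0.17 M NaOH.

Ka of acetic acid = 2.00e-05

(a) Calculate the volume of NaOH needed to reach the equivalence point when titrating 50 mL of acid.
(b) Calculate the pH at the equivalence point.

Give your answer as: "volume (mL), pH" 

moles acid = 0.27 × 50/1000 = 0.0135 mol; V_base = moles/0.17 × 1000 = 79.4 mL. At equivalence only the conjugate base is present: [A⁻] = 0.0135/0.129 = 1.0432e-01 M. Kb = Kw/Ka = 5.00e-10; [OH⁻] = √(Kb × [A⁻]) = 7.2221e-06; pOH = 5.14; pH = 14 - pOH = 8.86.

V = 79.4 mL, pH = 8.86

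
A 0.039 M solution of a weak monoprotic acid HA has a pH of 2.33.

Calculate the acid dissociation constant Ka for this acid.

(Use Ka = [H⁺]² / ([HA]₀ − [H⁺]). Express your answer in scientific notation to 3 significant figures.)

[H⁺] = 10^(−pH) = 10^(−2.33) = 4.677e-03 M. For HA ⇌ H⁺ + A⁻, Ka = [H⁺][A⁻]/[HA] = [H⁺]² / ([HA]₀ − [H⁺]) = (4.677e-03)² / (0.039 − 4.677e-03) = 6.37e-04.

K_a = 6.37e-04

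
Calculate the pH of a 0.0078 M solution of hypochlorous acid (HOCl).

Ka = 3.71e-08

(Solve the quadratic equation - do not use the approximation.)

x² + Ka×x - Ka×C = 0. Using quadratic formula: [H⁺] = 1.6993e-05

pH = 4.77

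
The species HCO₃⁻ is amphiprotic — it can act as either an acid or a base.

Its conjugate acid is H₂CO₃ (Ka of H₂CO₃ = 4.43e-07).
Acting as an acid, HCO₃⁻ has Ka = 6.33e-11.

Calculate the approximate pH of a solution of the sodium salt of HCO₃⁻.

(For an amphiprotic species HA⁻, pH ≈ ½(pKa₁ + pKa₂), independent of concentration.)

pKa₁ = -log(4.43e-07) = 6.35; pKa₂ = -log(6.33e-11) = 10.20. For an amphiprotic species, pH ≈ ½(pKa₁ + pKa₂) = ½(6.35 + 10.20) = 8.28.

pH = 8.28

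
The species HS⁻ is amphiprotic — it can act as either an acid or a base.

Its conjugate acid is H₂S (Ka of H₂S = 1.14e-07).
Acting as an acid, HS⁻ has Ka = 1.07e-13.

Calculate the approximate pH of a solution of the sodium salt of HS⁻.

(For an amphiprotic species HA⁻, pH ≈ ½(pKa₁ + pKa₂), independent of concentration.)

pKa₁ = -log(1.14e-07) = 6.94; pKa₂ = -log(1.07e-13) = 12.97. For an amphiprotic species, pH ≈ ½(pKa₁ + pKa₂) = ½(6.94 + 12.97) = 9.96.

pH = 9.96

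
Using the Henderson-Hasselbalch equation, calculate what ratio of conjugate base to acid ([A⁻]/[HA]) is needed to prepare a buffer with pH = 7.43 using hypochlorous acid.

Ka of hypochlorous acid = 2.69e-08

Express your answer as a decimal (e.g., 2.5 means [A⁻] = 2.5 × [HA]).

pKa = -log(2.69e-08) = 7.5702. pH = pKa + log([A⁻]/[HA]), so log([A⁻]/[HA]) = pH − pKa = 7.43 − 7.5702 = -0.1402. [A⁻]/[HA] = 10^(-0.1402) = 0.724

[A⁻]/[HA] = 0.724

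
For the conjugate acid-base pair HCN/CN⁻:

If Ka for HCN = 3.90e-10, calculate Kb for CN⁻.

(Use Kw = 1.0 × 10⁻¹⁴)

For a conjugate pair Ka × Kb = Kw, so Kb = Kw/Ka = 1.0 × 10⁻¹⁴ / 3.90e-10 = 2.56e-05.

K_b = 2.56e-05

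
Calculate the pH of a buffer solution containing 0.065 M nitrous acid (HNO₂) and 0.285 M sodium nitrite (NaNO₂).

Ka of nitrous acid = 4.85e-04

pKa = -log(4.85e-04) = 3.31. pH = pKa + log([A⁻]/[HA]) = 3.31 + log(0.285/0.065)

pH = 3.96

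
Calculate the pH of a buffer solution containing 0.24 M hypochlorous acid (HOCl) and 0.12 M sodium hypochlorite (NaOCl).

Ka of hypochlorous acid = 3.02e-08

pKa = -log(3.02e-08) = 7.52. pH = pKa + log([A⁻]/[HA]) = 7.52 + log(0.12/0.24)

pH = 7.22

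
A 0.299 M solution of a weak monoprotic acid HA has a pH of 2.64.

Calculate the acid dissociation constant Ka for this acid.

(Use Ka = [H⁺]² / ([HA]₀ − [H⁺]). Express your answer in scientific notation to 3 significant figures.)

[H⁺] = 10^(−pH) = 10^(−2.64) = 2.291e-03 M. For HA ⇌ H⁺ + A⁻, Ka = [H⁺][A⁻]/[HA] = [H⁺]² / ([HA]₀ − [H⁺]) = (2.291e-03)² / (0.299 − 2.291e-03) = 1.77e-05.

K_a = 1.77e-05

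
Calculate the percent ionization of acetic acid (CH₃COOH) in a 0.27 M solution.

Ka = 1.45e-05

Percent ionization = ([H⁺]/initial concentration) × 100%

Using Ka equilibrium: x² + Ka×x - Ka×C = 0. Solving: [H⁺] = 1.9714e-03. Percent = (1.9714e-03/0.27) × 100

Percent ionization = 0.73%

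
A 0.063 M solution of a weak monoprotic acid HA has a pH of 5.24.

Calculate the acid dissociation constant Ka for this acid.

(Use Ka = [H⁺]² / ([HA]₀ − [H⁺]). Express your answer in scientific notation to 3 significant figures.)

[H⁺] = 10^(−pH) = 10^(−5.24) = 5.754e-06 M. For HA ⇌ H⁺ + A⁻, Ka = [H⁺][A⁻]/[HA] = [H⁺]² / ([HA]₀ − [H⁺]) = (5.754e-06)² / (0.063 − 5.754e-06) = 5.26e-10.

K_a = 5.26e-10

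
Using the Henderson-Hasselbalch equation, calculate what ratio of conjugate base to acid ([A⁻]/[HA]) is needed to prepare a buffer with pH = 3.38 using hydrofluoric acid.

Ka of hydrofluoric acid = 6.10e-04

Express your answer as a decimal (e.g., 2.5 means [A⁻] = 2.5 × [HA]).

pKa = -log(6.10e-04) = 3.2147. pH = pKa + log([A⁻]/[HA]), so log([A⁻]/[HA]) = pH − pKa = 3.38 − 3.2147 = 0.1653. [A⁻]/[HA] = 10^(0.1653) = 1.46

[A⁻]/[HA] = 1.46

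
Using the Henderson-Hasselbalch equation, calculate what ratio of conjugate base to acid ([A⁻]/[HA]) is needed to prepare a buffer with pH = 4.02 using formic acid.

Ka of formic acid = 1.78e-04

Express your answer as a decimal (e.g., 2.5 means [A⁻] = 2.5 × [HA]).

pKa = -log(1.78e-04) = 3.7496. pH = pKa + log([A⁻]/[HA]), so log([A⁻]/[HA]) = pH − pKa = 4.02 − 3.7496 = 0.2704. [A⁻]/[HA] = 10^(0.2704) = 1.86

[A⁻]/[HA] = 1.86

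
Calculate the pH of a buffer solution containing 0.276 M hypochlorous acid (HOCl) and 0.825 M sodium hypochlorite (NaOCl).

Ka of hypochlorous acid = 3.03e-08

pKa = -log(3.03e-08) = 7.52. pH = pKa + log([A⁻]/[HA]) = 7.52 + log(0.825/0.276)

pH = 7.99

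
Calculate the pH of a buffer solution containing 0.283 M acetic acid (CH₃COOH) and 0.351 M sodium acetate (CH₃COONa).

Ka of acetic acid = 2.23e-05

pKa = -log(2.23e-05) = 4.65. pH = pKa + log([A⁻]/[HA]) = 4.65 + log(0.351/0.283)

pH = 4.75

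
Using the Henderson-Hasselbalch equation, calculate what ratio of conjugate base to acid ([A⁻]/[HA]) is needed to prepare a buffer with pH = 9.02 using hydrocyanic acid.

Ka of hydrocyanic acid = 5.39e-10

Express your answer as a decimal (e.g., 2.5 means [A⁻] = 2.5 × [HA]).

pKa = -log(5.39e-10) = 9.2684. pH = pKa + log([A⁻]/[HA]), so log([A⁻]/[HA]) = pH − pKa = 9.02 − 9.2684 = -0.2484. [A⁻]/[HA] = 10^(-0.2484) = 0.564

[A⁻]/[HA] = 0.564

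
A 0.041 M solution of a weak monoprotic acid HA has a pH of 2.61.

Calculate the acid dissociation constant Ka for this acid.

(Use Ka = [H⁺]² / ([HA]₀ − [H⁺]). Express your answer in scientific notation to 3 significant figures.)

[H⁺] = 10^(−pH) = 10^(−2.61) = 2.455e-03 M. For HA ⇌ H⁺ + A⁻, Ka = [H⁺][A⁻]/[HA] = [H⁺]² / ([HA]₀ − [H⁺]) = (2.455e-03)² / (0.041 − 2.455e-03) = 1.56e-04.

K_a = 1.56e-04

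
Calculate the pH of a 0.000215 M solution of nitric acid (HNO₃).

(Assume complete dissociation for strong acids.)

[H⁺] = 0.000215 M for strong acid. pH = -log[H⁺] = -log(0.000215)

pH = 3.67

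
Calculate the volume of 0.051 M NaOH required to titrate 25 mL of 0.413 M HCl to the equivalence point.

At equivalence: moles acid = moles base. moles HCl = 0.413 × 25/1000 = 0.01032 mol. V_base = moles / 0.051 × 1000 = 202.5 mL.

V_{base} = 202.5 mL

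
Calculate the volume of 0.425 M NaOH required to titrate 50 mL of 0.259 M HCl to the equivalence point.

At equivalence: moles acid = moles base. moles HCl = 0.259 × 50/1000 = 0.01295 mol. V_base = moles / 0.425 × 1000 = 30.5 mL.

V_{base} = 30.5 mL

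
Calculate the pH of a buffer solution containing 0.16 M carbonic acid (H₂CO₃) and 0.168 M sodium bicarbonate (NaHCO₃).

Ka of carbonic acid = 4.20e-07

pKa = -log(4.20e-07) = 6.38. pH = pKa + log([A⁻]/[HA]) = 6.38 + log(0.168/0.16)

pH = 6.40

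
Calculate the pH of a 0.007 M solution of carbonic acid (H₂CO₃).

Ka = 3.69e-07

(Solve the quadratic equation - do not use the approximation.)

x² + Ka×x - Ka×C = 0. Using quadratic formula: [H⁺] = 5.0639e-05

pH = 4.30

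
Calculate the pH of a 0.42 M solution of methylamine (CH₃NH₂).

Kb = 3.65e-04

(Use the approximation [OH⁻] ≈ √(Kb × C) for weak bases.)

[OH⁻] = √(Kb × C) = √(3.65e-04 × 0.42) = 1.2381e-02. pOH = 1.91, pH = 14 - pOH

pH = 12.09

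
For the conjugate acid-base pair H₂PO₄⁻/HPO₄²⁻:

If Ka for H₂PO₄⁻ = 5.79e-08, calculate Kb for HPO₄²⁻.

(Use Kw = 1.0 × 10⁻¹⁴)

For a conjugate pair Ka × Kb = Kw, so Kb = Kw/Ka = 1.0 × 10⁻¹⁴ / 5.79e-08 = 1.73e-07.

K_b = 1.73e-07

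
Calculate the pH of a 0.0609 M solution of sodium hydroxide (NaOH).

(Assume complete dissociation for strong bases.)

[OH⁻] = 0.0609 M for strong base. pOH = -log[OH⁻] = 1.22, pH = 14 - pOH

pH = 12.78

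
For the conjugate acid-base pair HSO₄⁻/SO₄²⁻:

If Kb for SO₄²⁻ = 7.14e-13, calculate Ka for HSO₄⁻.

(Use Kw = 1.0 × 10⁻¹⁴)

For a conjugate pair Ka × Kb = Kw, so Ka = Kw/Kb = 1.0 × 10⁻¹⁴ / 7.14e-13 = 1.40e-02.

K_a = 1.40e-02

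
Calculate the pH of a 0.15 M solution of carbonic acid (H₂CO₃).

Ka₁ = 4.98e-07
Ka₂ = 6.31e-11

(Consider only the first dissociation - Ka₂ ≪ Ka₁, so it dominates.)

First dissociation dominates. From Ka₁ = [H⁺][HA⁻]/[H₂A], x² + Ka₁·x − Ka₁·C = 0 with C = 0.15 M and Ka₁ = 4.98e-07. Solving: [H⁺] = (−Ka₁ + √(Ka₁² + 4·Ka₁·C)) / 2 = 2.7306e-04 M. pH = -log(2.7306e-04) = 3.56.

pH = 3.56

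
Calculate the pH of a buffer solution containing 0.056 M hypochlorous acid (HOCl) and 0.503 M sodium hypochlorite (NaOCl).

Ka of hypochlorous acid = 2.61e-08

pKa = -log(2.61e-08) = 7.58. pH = pKa + log([A⁻]/[HA]) = 7.58 + log(0.503/0.056)

pH = 8.54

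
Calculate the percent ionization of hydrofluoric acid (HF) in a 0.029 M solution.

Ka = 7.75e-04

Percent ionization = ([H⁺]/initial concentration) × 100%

Using Ka equilibrium: x² + Ka×x - Ka×C = 0. Solving: [H⁺] = 4.3691e-03. Percent = (4.3691e-03/0.029) × 100

Percent ionization = 15.1%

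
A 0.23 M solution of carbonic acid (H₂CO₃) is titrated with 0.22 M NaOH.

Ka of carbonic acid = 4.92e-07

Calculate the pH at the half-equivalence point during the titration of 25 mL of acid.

At half-equivalence [HA] = [A⁻], so Henderson-Hasselbalch gives pH = pKa = -log(4.92e-07) = 6.31.

pH = pKa = 6.31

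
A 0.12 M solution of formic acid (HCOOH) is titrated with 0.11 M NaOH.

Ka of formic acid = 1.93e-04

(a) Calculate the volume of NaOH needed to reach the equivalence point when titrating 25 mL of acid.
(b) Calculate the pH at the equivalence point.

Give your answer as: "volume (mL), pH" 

moles acid = 0.12 × 25/1000 = 0.003 mol; V_base = moles/0.11 × 1000 = 27.3 mL. At equivalence only the conjugate base is present: [A⁻] = 0.003/0.052 = 5.7391e-02 M. Kb = Kw/Ka = 5.18e-11; [OH⁻] = √(Kb × [A⁻]) = 1.7244e-06; pOH = 5.76; pH = 14 - pOH = 8.24.

V = 27.3 mL, pH = 8.24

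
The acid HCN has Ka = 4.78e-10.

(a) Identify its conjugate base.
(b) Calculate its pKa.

(a) The conjugate base is formed by removing one H⁺ from HCN, giving CN⁻. (b) pKa = -log(Ka) = -log(4.78e-10) = 9.32.

Conjugate base: CN⁻; pK_a = 9.32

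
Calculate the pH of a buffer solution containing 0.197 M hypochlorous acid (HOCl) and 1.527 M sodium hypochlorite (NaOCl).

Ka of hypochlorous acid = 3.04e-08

pKa = -log(3.04e-08) = 7.52. pH = pKa + log([A⁻]/[HA]) = 7.52 + log(1.527/0.197)

pH = 8.41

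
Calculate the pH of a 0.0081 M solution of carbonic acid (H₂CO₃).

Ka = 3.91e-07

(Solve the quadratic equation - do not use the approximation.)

x² + Ka×x - Ka×C = 0. Using quadratic formula: [H⁺] = 5.6082e-05

pH = 4.25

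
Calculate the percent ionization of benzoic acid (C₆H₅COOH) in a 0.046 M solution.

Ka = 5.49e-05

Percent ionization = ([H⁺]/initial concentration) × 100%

Using Ka equilibrium: x² + Ka×x - Ka×C = 0. Solving: [H⁺] = 1.5619e-03. Percent = (1.5619e-03/0.046) × 100

Percent ionization = 3.4%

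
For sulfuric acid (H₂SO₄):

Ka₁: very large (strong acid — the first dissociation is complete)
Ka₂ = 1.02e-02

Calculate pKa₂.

pKa₂ = -log(Ka₂) = -log(1.02e-02) = 1.99.

pK_{a2} = 1.99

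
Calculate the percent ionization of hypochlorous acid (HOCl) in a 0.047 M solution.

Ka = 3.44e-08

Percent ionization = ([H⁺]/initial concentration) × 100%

Using Ka equilibrium: x² + Ka×x - Ka×C = 0. Solving: [H⁺] = 4.0192e-05. Percent = (4.0192e-05/0.047) × 100

Percent ionization = 0.0855%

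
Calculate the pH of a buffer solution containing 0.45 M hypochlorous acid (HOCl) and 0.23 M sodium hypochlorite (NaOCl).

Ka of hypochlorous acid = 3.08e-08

pKa = -log(3.08e-08) = 7.51. pH = pKa + log([A⁻]/[HA]) = 7.51 + log(0.23/0.45)

pH = 7.22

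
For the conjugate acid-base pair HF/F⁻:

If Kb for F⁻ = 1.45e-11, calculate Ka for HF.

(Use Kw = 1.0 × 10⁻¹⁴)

For a conjugate pair Ka × Kb = Kw, so Ka = Kw/Kb = 1.0 × 10⁻¹⁴ / 1.45e-11 = 6.90e-04.

K_a = 6.90e-04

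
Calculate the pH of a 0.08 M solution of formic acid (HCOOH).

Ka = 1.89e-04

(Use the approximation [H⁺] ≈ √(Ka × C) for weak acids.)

[H⁺] = √(Ka × C) = √(1.89e-04 × 0.08) = 3.8884e-03. pH = -log(3.8884e-03)

pH = 2.41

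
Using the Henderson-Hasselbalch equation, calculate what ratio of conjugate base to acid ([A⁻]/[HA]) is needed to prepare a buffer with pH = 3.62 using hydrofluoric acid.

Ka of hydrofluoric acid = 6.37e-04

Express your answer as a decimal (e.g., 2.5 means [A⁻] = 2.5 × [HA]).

pKa = -log(6.37e-04) = 3.1959. pH = pKa + log([A⁻]/[HA]), so log([A⁻]/[HA]) = pH − pKa = 3.62 − 3.1959 = 0.4241. [A⁻]/[HA] = 10^(0.4241) = 2.66

[A⁻]/[HA] = 2.66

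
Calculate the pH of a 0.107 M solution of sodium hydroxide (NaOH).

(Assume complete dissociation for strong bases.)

[OH⁻] = 0.107 M for strong base. pOH = -log[OH⁻] = 0.97, pH = 14 - pOH

pH = 13.03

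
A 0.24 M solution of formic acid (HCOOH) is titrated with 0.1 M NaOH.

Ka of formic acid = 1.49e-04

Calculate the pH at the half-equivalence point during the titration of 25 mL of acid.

At half-equivalence [HA] = [A⁻], so Henderson-Hasselbalch gives pH = pKa = -log(1.49e-04) = 3.83.

pH = pKa = 3.83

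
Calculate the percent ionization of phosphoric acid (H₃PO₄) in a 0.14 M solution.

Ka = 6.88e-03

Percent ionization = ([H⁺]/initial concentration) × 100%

Using Ka equilibrium: x² + Ka×x - Ka×C = 0. Solving: [H⁺] = 2.7786e-02. Percent = (2.7786e-02/0.14) × 100

Percent ionization = 19.8%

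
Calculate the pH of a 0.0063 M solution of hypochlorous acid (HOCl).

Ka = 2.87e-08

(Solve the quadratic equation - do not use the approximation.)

x² + Ka×x - Ka×C = 0. Using quadratic formula: [H⁺] = 1.3432e-05

pH = 4.87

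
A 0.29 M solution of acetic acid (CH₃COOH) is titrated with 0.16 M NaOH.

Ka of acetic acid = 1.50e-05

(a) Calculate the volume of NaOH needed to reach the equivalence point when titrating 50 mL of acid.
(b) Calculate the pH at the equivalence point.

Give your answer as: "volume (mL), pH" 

moles acid = 0.29 × 50/1000 = 0.0145 mol; V_base = moles/0.16 × 1000 = 90.6 mL. At equivalence only the conjugate base is present: [A⁻] = 0.0145/0.141 = 1.0311e-01 M. Kb = Kw/Ka = 6.67e-10; [OH⁻] = √(Kb × [A⁻]) = 8.2910e-06; pOH = 5.08; pH = 14 - pOH = 8.92.

V = 90.6 mL, pH = 8.92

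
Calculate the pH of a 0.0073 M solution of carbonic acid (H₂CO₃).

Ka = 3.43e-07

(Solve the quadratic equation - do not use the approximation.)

x² + Ka×x - Ka×C = 0. Using quadratic formula: [H⁺] = 4.9868e-05

pH = 4.30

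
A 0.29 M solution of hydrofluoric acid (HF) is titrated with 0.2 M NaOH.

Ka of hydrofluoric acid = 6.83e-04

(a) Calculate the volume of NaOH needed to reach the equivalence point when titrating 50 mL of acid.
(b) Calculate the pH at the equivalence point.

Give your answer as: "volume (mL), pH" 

moles acid = 0.29 × 50/1000 = 0.0145 mol; V_base = moles/0.2 × 1000 = 72.5 mL. At equivalence only the conjugate base is present: [A⁻] = 0.0145/0.122 = 1.1837e-01 M. Kb = Kw/Ka = 1.46e-11; [OH⁻] = √(Kb × [A⁻]) = 1.3165e-06; pOH = 5.88; pH = 14 - pOH = 8.12.

V = 72.5 mL, pH = 8.12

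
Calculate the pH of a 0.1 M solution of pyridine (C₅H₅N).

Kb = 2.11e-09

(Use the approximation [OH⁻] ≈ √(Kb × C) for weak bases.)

[OH⁻] = √(Kb × C) = √(2.11e-09 × 0.1) = 1.4526e-05. pOH = 4.84, pH = 14 - pOH

pH = 9.16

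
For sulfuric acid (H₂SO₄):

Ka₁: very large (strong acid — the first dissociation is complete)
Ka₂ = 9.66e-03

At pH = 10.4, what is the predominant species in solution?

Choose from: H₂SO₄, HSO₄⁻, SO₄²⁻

The first dissociation is complete, so H₂SO₄ itself is never the predominant species in water; pKa₂ = -log(9.66e-03) = 2.02. For a polyprotic acid the predominant species crosses at each pKa: below pKa_n the protonated form dominates, above it the deprotonated form does. At pH = 10.4, the predominant species is SO₄²⁻.

SO₄²⁻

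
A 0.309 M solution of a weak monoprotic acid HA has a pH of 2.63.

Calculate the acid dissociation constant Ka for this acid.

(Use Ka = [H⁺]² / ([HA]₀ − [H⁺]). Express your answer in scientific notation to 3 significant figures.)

[H⁺] = 10^(−pH) = 10^(−2.63) = 2.344e-03 M. For HA ⇌ H⁺ + A⁻, Ka = [H⁺][A⁻]/[HA] = [H⁺]² / ([HA]₀ − [H⁺]) = (2.344e-03)² / (0.309 − 2.344e-03) = 1.79e-05.

K_a = 1.79e-05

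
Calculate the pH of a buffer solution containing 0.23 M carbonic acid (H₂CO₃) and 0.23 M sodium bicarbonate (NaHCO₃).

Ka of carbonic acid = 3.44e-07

pKa = -log(3.44e-07) = 6.46. pH = pKa + log([A⁻]/[HA]) = 6.46 + log(0.23/0.23)

pH = 6.46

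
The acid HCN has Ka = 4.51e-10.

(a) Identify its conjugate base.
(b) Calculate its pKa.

(a) The conjugate base is formed by removing one H⁺ from HCN, giving CN⁻. (b) pKa = -log(Ka) = -log(4.51e-10) = 9.35.

Conjugate base: CN⁻; pK_a = 9.35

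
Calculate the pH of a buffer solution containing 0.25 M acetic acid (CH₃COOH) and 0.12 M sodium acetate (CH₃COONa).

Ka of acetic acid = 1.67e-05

pKa = -log(1.67e-05) = 4.78. pH = pKa + log([A⁻]/[HA]) = 4.78 + log(0.12/0.25)

pH = 4.46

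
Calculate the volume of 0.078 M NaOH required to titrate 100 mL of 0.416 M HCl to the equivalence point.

At equivalence: moles acid = moles base. moles HCl = 0.416 × 100/1000 = 0.0416 mol. V_base = moles / 0.078 × 1000 = 533.3 mL.

V_{base} = 533.3 mL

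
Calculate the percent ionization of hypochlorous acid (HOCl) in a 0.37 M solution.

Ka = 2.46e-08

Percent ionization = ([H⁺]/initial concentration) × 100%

Using Ka equilibrium: x² + Ka×x - Ka×C = 0. Solving: [H⁺] = 9.5392e-05. Percent = (9.5392e-05/0.37) × 100

Percent ionization = 0.0258%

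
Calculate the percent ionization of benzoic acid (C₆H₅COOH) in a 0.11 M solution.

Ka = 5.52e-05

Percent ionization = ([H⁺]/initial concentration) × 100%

Using Ka equilibrium: x² + Ka×x - Ka×C = 0. Solving: [H⁺] = 2.4367e-03. Percent = (2.4367e-03/0.11) × 100

Percent ionization = 2.22%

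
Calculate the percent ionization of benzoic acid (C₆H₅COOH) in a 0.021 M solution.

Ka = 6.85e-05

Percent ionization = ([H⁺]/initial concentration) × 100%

Using Ka equilibrium: x² + Ka×x - Ka×C = 0. Solving: [H⁺] = 1.1656e-03. Percent = (1.1656e-03/0.021) × 100

Percent ionization = 5.55%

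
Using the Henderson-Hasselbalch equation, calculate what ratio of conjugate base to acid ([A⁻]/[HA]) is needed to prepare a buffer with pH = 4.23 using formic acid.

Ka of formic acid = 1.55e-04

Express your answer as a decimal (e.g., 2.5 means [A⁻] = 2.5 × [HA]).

pKa = -log(1.55e-04) = 3.8097. pH = pKa + log([A⁻]/[HA]), so log([A⁻]/[HA]) = pH − pKa = 4.23 − 3.8097 = 0.4203. [A⁻]/[HA] = 10^(0.4203) = 2.63

[A⁻]/[HA] = 2.63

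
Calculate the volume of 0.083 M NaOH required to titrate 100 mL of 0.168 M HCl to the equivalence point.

At equivalence: moles acid = moles base. moles HCl = 0.168 × 100/1000 = 0.0168 mol. V_base = moles / 0.083 × 1000 = 202.4 mL.

V_{base} = 202.4 mL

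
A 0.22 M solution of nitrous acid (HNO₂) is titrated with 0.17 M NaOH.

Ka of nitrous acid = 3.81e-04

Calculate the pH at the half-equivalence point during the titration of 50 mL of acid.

At half-equivalence [HA] = [A⁻], so Henderson-Hasselbalch gives pH = pKa = -log(3.81e-04) = 3.42.

pH = pKa = 3.42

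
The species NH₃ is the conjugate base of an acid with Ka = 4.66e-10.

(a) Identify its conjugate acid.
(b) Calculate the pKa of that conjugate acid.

(a) The conjugate acid is formed by adding one H⁺ to NH₃, giving NH₄⁺. (b) pKa = -log(Ka) = -log(4.66e-10) = 9.33.

Conjugate acid: NH₄⁺; pK_a = 9.33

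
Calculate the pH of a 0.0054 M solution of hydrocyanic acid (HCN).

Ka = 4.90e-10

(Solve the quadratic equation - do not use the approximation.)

x² + Ka×x - Ka×C = 0. Using quadratic formula: [H⁺] = 1.6264e-06

pH = 5.79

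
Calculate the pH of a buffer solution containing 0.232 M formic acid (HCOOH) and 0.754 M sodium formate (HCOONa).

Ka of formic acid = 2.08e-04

pKa = -log(2.08e-04) = 3.68. pH = pKa + log([A⁻]/[HA]) = 3.68 + log(0.754/0.232)

pH = 4.19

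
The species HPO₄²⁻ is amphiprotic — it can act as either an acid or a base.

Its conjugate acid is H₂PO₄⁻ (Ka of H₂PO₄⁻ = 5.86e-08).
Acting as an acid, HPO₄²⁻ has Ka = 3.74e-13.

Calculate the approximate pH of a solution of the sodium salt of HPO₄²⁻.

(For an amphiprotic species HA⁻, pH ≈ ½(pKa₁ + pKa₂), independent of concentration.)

pKa₁ = -log(5.86e-08) = 7.23; pKa₂ = -log(3.74e-13) = 12.43. For an amphiprotic species, pH ≈ ½(pKa₁ + pKa₂) = ½(7.23 + 12.43) = 9.83.

pH = 9.83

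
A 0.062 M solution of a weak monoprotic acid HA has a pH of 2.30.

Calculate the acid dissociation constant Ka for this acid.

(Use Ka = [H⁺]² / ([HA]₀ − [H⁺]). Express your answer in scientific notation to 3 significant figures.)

[H⁺] = 10^(−pH) = 10^(−2.30) = 5.012e-03 M. For HA ⇌ H⁺ + A⁻, Ka = [H⁺][A⁻]/[HA] = [H⁺]² / ([HA]₀ − [H⁺]) = (5.012e-03)² / (0.062 − 5.012e-03) = 4.41e-04.

K_a = 4.41e-04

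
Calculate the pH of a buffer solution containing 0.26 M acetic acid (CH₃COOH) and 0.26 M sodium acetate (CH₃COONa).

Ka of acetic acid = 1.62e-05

pKa = -log(1.62e-05) = 4.79. pH = pKa + log([A⁻]/[HA]) = 4.79 + log(0.26/0.26)

pH = 4.79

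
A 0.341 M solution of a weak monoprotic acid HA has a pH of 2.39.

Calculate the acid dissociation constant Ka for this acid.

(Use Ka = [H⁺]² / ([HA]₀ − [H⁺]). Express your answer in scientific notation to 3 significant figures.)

[H⁺] = 10^(−pH) = 10^(−2.39) = 4.074e-03 M. For HA ⇌ H⁺ + A⁻, Ka = [H⁺][A⁻]/[HA] = [H⁺]² / ([HA]₀ − [H⁺]) = (4.074e-03)² / (0.341 − 4.074e-03) = 4.93e-05.

K_a = 4.93e-05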